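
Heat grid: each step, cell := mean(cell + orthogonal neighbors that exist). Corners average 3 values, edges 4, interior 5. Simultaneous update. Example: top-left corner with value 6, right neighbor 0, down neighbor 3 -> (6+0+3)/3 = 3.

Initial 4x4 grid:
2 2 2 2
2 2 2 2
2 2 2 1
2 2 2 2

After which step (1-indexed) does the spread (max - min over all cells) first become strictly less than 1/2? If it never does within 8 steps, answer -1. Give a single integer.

Answer: 1

Derivation:
Step 1: max=2, min=5/3, spread=1/3
  -> spread < 1/2 first at step 1
Step 2: max=2, min=209/120, spread=31/120
Step 3: max=2, min=1949/1080, spread=211/1080
Step 4: max=2, min=199157/108000, spread=16843/108000
Step 5: max=17921/9000, min=1805357/972000, spread=130111/972000
Step 6: max=1072841/540000, min=54677633/29160000, spread=3255781/29160000
Step 7: max=1068893/540000, min=1649246309/874800000, spread=82360351/874800000
Step 8: max=191893559/97200000, min=49736683109/26244000000, spread=2074577821/26244000000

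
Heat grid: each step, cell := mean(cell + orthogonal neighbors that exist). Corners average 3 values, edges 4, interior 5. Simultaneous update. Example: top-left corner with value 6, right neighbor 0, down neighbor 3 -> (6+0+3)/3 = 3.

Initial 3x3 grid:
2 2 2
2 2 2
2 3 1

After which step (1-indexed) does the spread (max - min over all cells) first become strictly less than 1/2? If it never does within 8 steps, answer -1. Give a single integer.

Answer: 2

Derivation:
Step 1: max=7/3, min=7/4, spread=7/12
Step 2: max=32/15, min=23/12, spread=13/60
  -> spread < 1/2 first at step 2
Step 3: max=287/135, min=9373/4800, spread=7483/43200
Step 4: max=224221/108000, min=85343/43200, spread=21727/216000
Step 5: max=2011711/972000, min=11517319/5760000, spread=10906147/155520000
Step 6: max=239480059/116640000, min=311745287/155520000, spread=36295/746496
Step 7: max=3583715837/1749600000, min=18794637589/9331200000, spread=305773/8957952
Step 8: max=857416579381/419904000000, min=1129805694383/559872000000, spread=2575951/107495424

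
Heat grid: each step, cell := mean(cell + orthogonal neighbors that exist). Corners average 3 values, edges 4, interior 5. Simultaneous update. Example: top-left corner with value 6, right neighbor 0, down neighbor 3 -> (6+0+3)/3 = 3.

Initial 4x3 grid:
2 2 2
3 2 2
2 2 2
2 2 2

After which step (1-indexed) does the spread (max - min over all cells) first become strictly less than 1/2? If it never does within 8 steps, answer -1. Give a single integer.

Step 1: max=7/3, min=2, spread=1/3
  -> spread < 1/2 first at step 1
Step 2: max=271/120, min=2, spread=31/120
Step 3: max=2371/1080, min=2, spread=211/1080
Step 4: max=232897/108000, min=3647/1800, spread=14077/108000
Step 5: max=2084407/972000, min=219683/108000, spread=5363/48600
Step 6: max=62060809/29160000, min=122869/60000, spread=93859/1166400
Step 7: max=3709474481/1749600000, min=199736467/97200000, spread=4568723/69984000
Step 8: max=221732435629/104976000000, min=6013618889/2916000000, spread=8387449/167961600

Answer: 1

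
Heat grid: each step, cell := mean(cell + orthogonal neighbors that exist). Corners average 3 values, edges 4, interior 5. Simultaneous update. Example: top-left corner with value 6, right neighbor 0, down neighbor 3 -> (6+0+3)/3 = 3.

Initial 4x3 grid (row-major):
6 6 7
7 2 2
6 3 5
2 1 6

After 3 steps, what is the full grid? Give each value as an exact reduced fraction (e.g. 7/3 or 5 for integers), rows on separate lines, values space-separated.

Answer: 142/27 71593/14400 679/144
34289/7200 6773/1500 1723/400
9803/2400 7759/2000 583/150
871/240 4289/1200 163/45

Derivation:
After step 1:
  19/3 21/4 5
  21/4 4 4
  9/2 17/5 4
  3 3 4
After step 2:
  101/18 247/48 19/4
  241/48 219/50 17/4
  323/80 189/50 77/20
  7/2 67/20 11/3
After step 3:
  142/27 71593/14400 679/144
  34289/7200 6773/1500 1723/400
  9803/2400 7759/2000 583/150
  871/240 4289/1200 163/45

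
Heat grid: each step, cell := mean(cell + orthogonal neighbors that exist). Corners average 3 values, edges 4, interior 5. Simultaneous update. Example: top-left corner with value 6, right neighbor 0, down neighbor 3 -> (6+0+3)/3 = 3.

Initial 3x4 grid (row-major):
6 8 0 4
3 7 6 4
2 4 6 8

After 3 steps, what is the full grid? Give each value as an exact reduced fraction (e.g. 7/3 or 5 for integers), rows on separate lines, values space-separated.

Answer: 10861/2160 35257/7200 34147/7200 9481/2160
33937/7200 7489/1500 7339/1500 35977/7200
363/80 11519/2400 12749/2400 423/80

Derivation:
After step 1:
  17/3 21/4 9/2 8/3
  9/2 28/5 23/5 11/2
  3 19/4 6 6
After step 2:
  185/36 1261/240 1021/240 38/9
  563/120 247/50 131/25 563/120
  49/12 387/80 427/80 35/6
After step 3:
  10861/2160 35257/7200 34147/7200 9481/2160
  33937/7200 7489/1500 7339/1500 35977/7200
  363/80 11519/2400 12749/2400 423/80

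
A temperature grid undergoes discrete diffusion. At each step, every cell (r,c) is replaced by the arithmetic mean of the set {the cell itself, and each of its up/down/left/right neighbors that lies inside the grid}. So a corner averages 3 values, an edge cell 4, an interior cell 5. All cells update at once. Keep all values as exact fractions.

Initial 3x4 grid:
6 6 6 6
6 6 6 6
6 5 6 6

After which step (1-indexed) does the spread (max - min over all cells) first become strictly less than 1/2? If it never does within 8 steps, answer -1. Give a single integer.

Answer: 1

Derivation:
Step 1: max=6, min=17/3, spread=1/3
  -> spread < 1/2 first at step 1
Step 2: max=6, min=689/120, spread=31/120
Step 3: max=6, min=6269/1080, spread=211/1080
Step 4: max=10753/1800, min=631103/108000, spread=14077/108000
Step 5: max=644317/108000, min=5691593/972000, spread=5363/48600
Step 6: max=357131/60000, min=171219191/29160000, spread=93859/1166400
Step 7: max=577863533/97200000, min=10287325519/1749600000, spread=4568723/69984000
Step 8: max=17314381111/2916000000, min=618075564371/104976000000, spread=8387449/167961600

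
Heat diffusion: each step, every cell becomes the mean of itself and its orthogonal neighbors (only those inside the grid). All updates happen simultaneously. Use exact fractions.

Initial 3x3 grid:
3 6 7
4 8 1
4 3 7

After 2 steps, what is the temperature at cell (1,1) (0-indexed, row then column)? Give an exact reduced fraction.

Step 1: cell (1,1) = 22/5
Step 2: cell (1,1) = 132/25
Full grid after step 2:
  181/36 97/20 197/36
  343/80 132/25 1109/240
  167/36 517/120 179/36

Answer: 132/25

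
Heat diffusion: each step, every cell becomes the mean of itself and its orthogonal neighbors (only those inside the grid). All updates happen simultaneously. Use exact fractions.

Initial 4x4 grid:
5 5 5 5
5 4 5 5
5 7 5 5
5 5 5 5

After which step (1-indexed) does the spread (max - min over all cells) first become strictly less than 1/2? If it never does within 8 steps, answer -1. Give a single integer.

Step 1: max=11/2, min=19/4, spread=3/4
Step 2: max=134/25, min=29/6, spread=79/150
Step 3: max=791/150, min=11789/2400, spread=289/800
  -> spread < 1/2 first at step 3
Step 4: max=113111/21600, min=23801/4800, spread=12013/43200
Step 5: max=1401841/270000, min=215239/43200, spread=75463/360000
Step 6: max=100687883/19440000, min=107957167/21600000, spread=35264327/194400000
Step 7: max=3007122749/583200000, min=973869707/194400000, spread=21378407/145800000
Step 8: max=90025053131/17496000000, min=29288254781/5832000000, spread=540072197/4374000000

Answer: 3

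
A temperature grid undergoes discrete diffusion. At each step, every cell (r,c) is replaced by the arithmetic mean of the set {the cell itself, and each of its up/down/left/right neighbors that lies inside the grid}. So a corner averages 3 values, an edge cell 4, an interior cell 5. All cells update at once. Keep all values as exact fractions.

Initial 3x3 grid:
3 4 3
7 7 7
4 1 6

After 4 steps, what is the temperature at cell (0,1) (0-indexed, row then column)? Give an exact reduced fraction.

Answer: 4161743/864000

Derivation:
Step 1: cell (0,1) = 17/4
Step 2: cell (0,1) = 1127/240
Step 3: cell (0,1) = 69469/14400
Step 4: cell (0,1) = 4161743/864000
Full grid after step 4:
  309427/64800 4161743/864000 158651/32400
  4099243/864000 580397/120000 4226993/864000
  22727/4800 2067059/432000 632579/129600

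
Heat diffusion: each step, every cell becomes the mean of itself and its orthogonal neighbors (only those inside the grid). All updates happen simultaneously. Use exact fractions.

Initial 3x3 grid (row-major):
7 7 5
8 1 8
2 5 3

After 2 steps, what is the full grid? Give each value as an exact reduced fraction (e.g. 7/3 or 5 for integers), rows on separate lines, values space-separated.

Answer: 101/18 31/5 191/36
679/120 223/50 441/80
49/12 1133/240 37/9

Derivation:
After step 1:
  22/3 5 20/3
  9/2 29/5 17/4
  5 11/4 16/3
After step 2:
  101/18 31/5 191/36
  679/120 223/50 441/80
  49/12 1133/240 37/9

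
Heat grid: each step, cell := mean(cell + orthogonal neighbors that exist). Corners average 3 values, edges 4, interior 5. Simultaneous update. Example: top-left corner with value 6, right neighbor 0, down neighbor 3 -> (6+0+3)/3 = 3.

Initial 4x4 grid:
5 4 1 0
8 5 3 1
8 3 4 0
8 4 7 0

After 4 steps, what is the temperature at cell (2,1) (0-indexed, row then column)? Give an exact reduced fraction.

Step 1: cell (2,1) = 24/5
Step 2: cell (2,1) = 501/100
Step 3: cell (2,1) = 2887/600
Step 4: cell (2,1) = 422753/90000
Full grid after step 4:
  78583/16200 868873/216000 119741/43200 8203/4050
  1123123/216000 97049/22500 135289/45000 92963/43200
  237671/43200 422753/90000 304207/90000 550271/216000
  181349/32400 209543/43200 797771/216000 18659/6480

Answer: 422753/90000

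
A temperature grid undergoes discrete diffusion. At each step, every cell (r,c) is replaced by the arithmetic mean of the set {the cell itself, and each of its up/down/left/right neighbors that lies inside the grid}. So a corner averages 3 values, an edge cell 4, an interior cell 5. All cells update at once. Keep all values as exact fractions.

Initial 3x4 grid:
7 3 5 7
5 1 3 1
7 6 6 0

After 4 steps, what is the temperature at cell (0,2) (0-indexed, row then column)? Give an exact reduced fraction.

Step 1: cell (0,2) = 9/2
Step 2: cell (0,2) = 481/120
Step 3: cell (0,2) = 7067/1800
Step 4: cell (0,2) = 210179/54000
Full grid after step 4:
  49163/10800 8557/2000 210179/54000 474361/129600
  55847/12000 257311/60000 1365041/360000 3017149/864000
  101651/21600 311677/72000 809591/216000 443611/129600

Answer: 210179/54000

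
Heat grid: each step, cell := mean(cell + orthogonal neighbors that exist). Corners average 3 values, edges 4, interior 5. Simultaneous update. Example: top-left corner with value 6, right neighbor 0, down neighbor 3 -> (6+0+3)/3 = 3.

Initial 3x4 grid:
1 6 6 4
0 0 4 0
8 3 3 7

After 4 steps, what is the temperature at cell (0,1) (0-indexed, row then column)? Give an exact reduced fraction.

Step 1: cell (0,1) = 13/4
Step 2: cell (0,1) = 791/240
Step 3: cell (0,1) = 22127/7200
Step 4: cell (0,1) = 689699/216000
Full grid after step 4:
  378949/129600 689699/216000 737099/216000 471379/129600
  288379/96000 375923/120000 1254719/360000 3047461/864000
  396149/129600 708949/216000 736349/216000 464179/129600

Answer: 689699/216000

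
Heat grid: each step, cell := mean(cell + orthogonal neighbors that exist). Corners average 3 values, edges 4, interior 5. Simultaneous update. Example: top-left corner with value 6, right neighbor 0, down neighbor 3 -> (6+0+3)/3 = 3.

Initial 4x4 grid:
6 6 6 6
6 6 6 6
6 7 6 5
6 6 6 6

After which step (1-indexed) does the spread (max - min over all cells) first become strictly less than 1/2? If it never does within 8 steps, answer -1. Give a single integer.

Step 1: max=25/4, min=17/3, spread=7/12
Step 2: max=309/50, min=139/24, spread=233/600
  -> spread < 1/2 first at step 2
Step 3: max=14743/2400, min=2531/432, spread=6137/21600
Step 4: max=66179/10800, min=382237/64800, spread=14837/64800
Step 5: max=395617/64800, min=9598459/1620000, spread=48661/270000
Step 6: max=59211893/9720000, min=115548043/19440000, spread=35503/240000
Step 7: max=1772249627/291600000, min=8684763343/1458000000, spread=7353533/60750000
Step 8: max=53076706229/8748000000, min=522037179269/87480000000, spread=2909961007/29160000000

Answer: 2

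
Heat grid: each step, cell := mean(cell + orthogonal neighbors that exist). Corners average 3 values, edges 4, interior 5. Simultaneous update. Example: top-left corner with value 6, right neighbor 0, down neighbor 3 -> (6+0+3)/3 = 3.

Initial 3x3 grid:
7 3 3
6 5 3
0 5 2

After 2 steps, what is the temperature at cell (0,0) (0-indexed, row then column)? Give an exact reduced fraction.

Step 1: cell (0,0) = 16/3
Step 2: cell (0,0) = 43/9
Full grid after step 2:
  43/9 517/120 43/12
  179/40 393/100 839/240
  67/18 18/5 115/36

Answer: 43/9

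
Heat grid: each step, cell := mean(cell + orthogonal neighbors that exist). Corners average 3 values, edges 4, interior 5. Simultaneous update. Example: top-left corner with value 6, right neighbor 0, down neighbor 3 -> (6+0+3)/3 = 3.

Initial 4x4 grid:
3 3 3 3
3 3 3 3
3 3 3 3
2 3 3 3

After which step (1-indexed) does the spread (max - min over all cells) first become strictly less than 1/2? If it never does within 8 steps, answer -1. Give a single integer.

Step 1: max=3, min=8/3, spread=1/3
  -> spread < 1/2 first at step 1
Step 2: max=3, min=49/18, spread=5/18
Step 3: max=3, min=607/216, spread=41/216
Step 4: max=3, min=18397/6480, spread=1043/6480
Step 5: max=3, min=557647/194400, spread=25553/194400
Step 6: max=53921/18000, min=16824541/5832000, spread=645863/5832000
Step 7: max=359029/120000, min=507238309/174960000, spread=16225973/174960000
Step 8: max=161299/54000, min=15268922017/5248800000, spread=409340783/5248800000

Answer: 1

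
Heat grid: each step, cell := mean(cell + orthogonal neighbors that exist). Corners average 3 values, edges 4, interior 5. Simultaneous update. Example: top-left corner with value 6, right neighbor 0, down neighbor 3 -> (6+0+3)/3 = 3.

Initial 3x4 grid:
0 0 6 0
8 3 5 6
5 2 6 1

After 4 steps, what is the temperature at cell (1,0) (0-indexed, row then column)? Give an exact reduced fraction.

Step 1: cell (1,0) = 4
Step 2: cell (1,0) = 229/60
Step 3: cell (1,0) = 13439/3600
Step 4: cell (1,0) = 788881/216000
Full grid after step 4:
  110399/32400 90527/27000 10583/3000 4771/1350
  788881/216000 335069/90000 164897/45000 204779/54000
  42833/10800 140911/36000 428113/108000 15563/4050

Answer: 788881/216000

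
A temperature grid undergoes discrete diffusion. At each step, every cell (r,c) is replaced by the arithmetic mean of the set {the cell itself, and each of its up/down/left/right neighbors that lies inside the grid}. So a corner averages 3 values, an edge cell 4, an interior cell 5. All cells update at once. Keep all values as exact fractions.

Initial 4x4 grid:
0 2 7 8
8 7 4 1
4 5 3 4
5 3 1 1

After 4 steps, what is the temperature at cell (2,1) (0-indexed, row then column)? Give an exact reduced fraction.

Step 1: cell (2,1) = 22/5
Step 2: cell (2,1) = 22/5
Step 3: cell (2,1) = 8151/2000
Step 4: cell (2,1) = 245137/60000
Full grid after step 4:
  28763/6480 194503/43200 967307/216000 57721/12960
  193483/43200 391483/90000 759731/180000 216443/54000
  310309/72000 245137/60000 6704/1875 60271/18000
  3575/864 33433/9000 14399/4500 15461/5400

Answer: 245137/60000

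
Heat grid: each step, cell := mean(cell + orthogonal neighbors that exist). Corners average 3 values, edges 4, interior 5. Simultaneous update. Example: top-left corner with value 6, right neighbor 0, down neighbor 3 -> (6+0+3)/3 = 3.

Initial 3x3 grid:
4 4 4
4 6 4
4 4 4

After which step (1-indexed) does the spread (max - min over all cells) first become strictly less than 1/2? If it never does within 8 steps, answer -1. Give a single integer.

Answer: 2

Derivation:
Step 1: max=9/2, min=4, spread=1/2
Step 2: max=112/25, min=169/40, spread=51/200
  -> spread < 1/2 first at step 2
Step 3: max=10423/2400, min=767/180, spread=589/7200
Step 4: max=64943/15000, min=617081/144000, spread=31859/720000
Step 5: max=37251607/8640000, min=3864721/900000, spread=751427/43200000
Step 6: max=232634687/54000000, min=2228663129/518400000, spread=23149331/2592000000
Step 7: max=133898654263/31104000000, min=13934931889/3240000000, spread=616540643/155520000000
Step 8: max=836712453983/194400000000, min=8028892008761/1866240000000, spread=17737747379/9331200000000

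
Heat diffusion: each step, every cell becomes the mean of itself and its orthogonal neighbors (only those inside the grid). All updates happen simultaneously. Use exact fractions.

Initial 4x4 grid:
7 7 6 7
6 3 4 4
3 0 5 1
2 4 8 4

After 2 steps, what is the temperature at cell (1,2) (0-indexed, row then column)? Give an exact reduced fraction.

Step 1: cell (1,2) = 22/5
Step 2: cell (1,2) = 22/5
Full grid after step 2:
  103/18 269/48 1309/240 47/9
  109/24 219/50 22/5 527/120
  27/8 337/100 79/20 463/120
  37/12 59/16 1001/240 157/36

Answer: 22/5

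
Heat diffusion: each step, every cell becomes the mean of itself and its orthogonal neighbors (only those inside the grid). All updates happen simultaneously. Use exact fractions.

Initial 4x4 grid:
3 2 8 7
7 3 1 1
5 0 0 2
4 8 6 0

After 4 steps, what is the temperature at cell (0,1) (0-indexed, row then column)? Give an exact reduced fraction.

Step 1: cell (0,1) = 4
Step 2: cell (0,1) = 151/40
Step 3: cell (0,1) = 1543/400
Step 4: cell (0,1) = 2979/800
Full grid after step 4:
  10511/2700 2979/800 15577/4320 563/162
  1097/288 53377/15000 143357/45000 65819/21600
  428303/108000 314081/90000 264821/90000 284471/108000
  132413/32400 99587/27000 40507/13500 84833/32400

Answer: 2979/800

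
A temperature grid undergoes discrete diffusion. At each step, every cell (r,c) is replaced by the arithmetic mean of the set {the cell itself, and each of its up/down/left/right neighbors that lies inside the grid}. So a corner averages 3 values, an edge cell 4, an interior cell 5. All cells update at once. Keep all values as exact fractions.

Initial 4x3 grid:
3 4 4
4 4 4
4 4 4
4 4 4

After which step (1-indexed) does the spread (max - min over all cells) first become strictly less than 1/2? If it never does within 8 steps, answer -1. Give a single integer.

Step 1: max=4, min=11/3, spread=1/3
  -> spread < 1/2 first at step 1
Step 2: max=4, min=67/18, spread=5/18
Step 3: max=4, min=823/216, spread=41/216
Step 4: max=4, min=99463/25920, spread=4217/25920
Step 5: max=28721/7200, min=6011651/1555200, spread=38417/311040
Step 6: max=573403/144000, min=362047789/93312000, spread=1903471/18662400
Step 7: max=17164241/4320000, min=21793890911/5598720000, spread=18038617/223948800
Step 8: max=1542273241/388800000, min=1310424617149/335923200000, spread=883978523/13436928000

Answer: 1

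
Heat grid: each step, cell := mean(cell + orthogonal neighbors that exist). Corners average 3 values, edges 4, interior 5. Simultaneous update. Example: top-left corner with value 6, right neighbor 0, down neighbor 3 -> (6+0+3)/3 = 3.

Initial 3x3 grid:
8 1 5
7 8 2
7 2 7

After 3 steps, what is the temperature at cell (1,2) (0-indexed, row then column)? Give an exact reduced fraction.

Step 1: cell (1,2) = 11/2
Step 2: cell (1,2) = 95/24
Step 3: cell (1,2) = 6937/1440
Full grid after step 3:
  577/108 2489/480 116/27
  8507/1440 973/200 6937/1440
  1193/216 1307/240 991/216

Answer: 6937/1440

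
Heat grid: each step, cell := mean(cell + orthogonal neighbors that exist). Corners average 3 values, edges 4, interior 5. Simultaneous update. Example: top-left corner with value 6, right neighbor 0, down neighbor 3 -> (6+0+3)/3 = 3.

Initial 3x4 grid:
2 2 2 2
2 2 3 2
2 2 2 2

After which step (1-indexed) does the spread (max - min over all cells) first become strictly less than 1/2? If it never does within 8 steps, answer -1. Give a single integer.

Answer: 1

Derivation:
Step 1: max=9/4, min=2, spread=1/4
  -> spread < 1/2 first at step 1
Step 2: max=223/100, min=2, spread=23/100
Step 3: max=10411/4800, min=813/400, spread=131/960
Step 4: max=92951/43200, min=14791/7200, spread=841/8640
Step 5: max=37102051/17280000, min=2973373/1440000, spread=56863/691200
Step 6: max=332574341/155520000, min=26909543/12960000, spread=386393/6220800
Step 7: max=132809723131/62208000000, min=10788358813/5184000000, spread=26795339/497664000
Step 8: max=7948775714129/3732480000000, min=649166149667/311040000000, spread=254051069/5971968000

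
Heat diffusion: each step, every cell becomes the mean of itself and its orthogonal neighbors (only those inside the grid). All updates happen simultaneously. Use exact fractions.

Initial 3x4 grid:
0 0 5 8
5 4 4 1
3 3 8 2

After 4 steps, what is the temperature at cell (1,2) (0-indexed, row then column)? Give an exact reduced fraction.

Step 1: cell (1,2) = 22/5
Step 2: cell (1,2) = 397/100
Step 3: cell (1,2) = 5897/1500
Step 4: cell (1,2) = 1376557/360000
Full grid after step 4:
  96113/32400 349631/108000 401441/108000 512357/129600
  685217/216000 626141/180000 1376557/360000 3484373/864000
  225151/64800 795637/216000 854257/216000 523307/129600

Answer: 1376557/360000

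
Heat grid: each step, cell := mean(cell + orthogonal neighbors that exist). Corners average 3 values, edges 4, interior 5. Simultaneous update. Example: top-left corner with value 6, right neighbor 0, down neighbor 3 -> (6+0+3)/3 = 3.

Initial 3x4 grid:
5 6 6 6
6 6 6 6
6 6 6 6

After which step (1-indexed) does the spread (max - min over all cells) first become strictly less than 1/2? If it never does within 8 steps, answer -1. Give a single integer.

Step 1: max=6, min=17/3, spread=1/3
  -> spread < 1/2 first at step 1
Step 2: max=6, min=103/18, spread=5/18
Step 3: max=6, min=1255/216, spread=41/216
Step 4: max=6, min=151303/25920, spread=4217/25920
Step 5: max=43121/7200, min=9122051/1555200, spread=38417/311040
Step 6: max=861403/144000, min=548671789/93312000, spread=1903471/18662400
Step 7: max=25804241/4320000, min=32991330911/5598720000, spread=18038617/223948800
Step 8: max=2319873241/388800000, min=1982271017149/335923200000, spread=883978523/13436928000

Answer: 1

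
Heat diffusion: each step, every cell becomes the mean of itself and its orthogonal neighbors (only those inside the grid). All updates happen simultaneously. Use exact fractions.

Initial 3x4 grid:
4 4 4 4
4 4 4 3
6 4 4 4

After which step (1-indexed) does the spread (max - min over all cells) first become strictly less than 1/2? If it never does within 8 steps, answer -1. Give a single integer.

Answer: 4

Derivation:
Step 1: max=14/3, min=11/3, spread=1
Step 2: max=41/9, min=893/240, spread=601/720
Step 3: max=473/108, min=8203/2160, spread=419/720
Step 4: max=279133/64800, min=496961/129600, spread=4087/8640
  -> spread < 1/2 first at step 4
Step 5: max=16506737/3888000, min=30058819/7776000, spread=65659/172800
Step 6: max=980881303/233280000, min=1817259881/466560000, spread=1926703/6220800
Step 7: max=58399222277/13996800000, min=109756227979/27993600000, spread=93896221/373248000
Step 8: max=3483428349943/839808000000, min=6621353601761/1679616000000, spread=61422773/298598400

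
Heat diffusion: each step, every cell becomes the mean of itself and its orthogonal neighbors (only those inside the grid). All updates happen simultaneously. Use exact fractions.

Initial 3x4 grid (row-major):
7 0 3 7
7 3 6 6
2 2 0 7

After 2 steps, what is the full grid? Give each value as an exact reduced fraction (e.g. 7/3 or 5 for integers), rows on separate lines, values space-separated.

Answer: 38/9 931/240 971/240 95/18
1001/240 339/100 429/100 593/120
61/18 383/120 403/120 175/36

Derivation:
After step 1:
  14/3 13/4 4 16/3
  19/4 18/5 18/5 13/2
  11/3 7/4 15/4 13/3
After step 2:
  38/9 931/240 971/240 95/18
  1001/240 339/100 429/100 593/120
  61/18 383/120 403/120 175/36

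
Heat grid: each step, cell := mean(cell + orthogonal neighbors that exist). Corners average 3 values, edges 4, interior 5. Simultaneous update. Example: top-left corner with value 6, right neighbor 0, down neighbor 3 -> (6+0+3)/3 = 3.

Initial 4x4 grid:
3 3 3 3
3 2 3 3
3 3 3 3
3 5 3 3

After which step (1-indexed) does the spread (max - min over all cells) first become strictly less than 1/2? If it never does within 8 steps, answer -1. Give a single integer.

Step 1: max=11/3, min=11/4, spread=11/12
Step 2: max=52/15, min=17/6, spread=19/30
Step 3: max=7207/2160, min=6881/2400, spread=10141/21600
  -> spread < 1/2 first at step 3
Step 4: max=42209/12960, min=31213/10800, spread=23767/64800
Step 5: max=6251023/1944000, min=6301937/2160000, spread=5792797/19440000
Step 6: max=185421193/58320000, min=190359881/64800000, spread=140973001/583200000
Step 7: max=5519010847/1749600000, min=5745120881/1944000000, spread=3484020541/17496000000
Step 8: max=32901375701/10497600000, min=173210057093/58320000000, spread=86178271213/524880000000

Answer: 3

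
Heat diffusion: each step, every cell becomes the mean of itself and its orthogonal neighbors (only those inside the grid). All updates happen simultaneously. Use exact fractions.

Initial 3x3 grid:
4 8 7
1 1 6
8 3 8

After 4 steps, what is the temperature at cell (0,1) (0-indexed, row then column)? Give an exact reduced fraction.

Answer: 526699/108000

Derivation:
Step 1: cell (0,1) = 5
Step 2: cell (0,1) = 151/30
Step 3: cell (0,1) = 8867/1800
Step 4: cell (0,1) = 526699/108000
Full grid after step 4:
  292913/64800 526699/108000 113021/21600
  1899421/432000 143267/30000 2231171/432000
  94621/21600 1015273/216000 327613/64800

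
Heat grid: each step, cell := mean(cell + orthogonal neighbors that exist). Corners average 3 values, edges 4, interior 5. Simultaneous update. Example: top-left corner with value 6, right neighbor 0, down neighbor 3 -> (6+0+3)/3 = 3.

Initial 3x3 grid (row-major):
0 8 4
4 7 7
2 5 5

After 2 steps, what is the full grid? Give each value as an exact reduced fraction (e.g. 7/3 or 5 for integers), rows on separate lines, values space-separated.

Answer: 4 1277/240 101/18
1027/240 247/50 479/80
35/9 1217/240 97/18

Derivation:
After step 1:
  4 19/4 19/3
  13/4 31/5 23/4
  11/3 19/4 17/3
After step 2:
  4 1277/240 101/18
  1027/240 247/50 479/80
  35/9 1217/240 97/18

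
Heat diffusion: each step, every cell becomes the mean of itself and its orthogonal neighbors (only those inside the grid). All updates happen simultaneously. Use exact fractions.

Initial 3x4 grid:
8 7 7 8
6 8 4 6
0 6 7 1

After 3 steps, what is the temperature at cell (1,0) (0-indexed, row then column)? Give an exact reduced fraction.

Answer: 14057/2400

Derivation:
Step 1: cell (1,0) = 11/2
Step 2: cell (1,0) = 227/40
Step 3: cell (1,0) = 14057/2400
Full grid after step 3:
  2297/360 3973/600 7621/1200 497/80
  14057/2400 11721/2000 17759/3000 79547/14400
  3739/720 12767/2400 36901/7200 5597/1080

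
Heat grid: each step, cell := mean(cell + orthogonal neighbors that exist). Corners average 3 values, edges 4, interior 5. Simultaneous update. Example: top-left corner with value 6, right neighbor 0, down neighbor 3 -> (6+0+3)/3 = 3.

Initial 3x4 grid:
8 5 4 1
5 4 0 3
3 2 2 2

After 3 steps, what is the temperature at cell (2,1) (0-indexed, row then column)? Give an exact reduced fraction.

Step 1: cell (2,1) = 11/4
Step 2: cell (2,1) = 647/240
Step 3: cell (2,1) = 22403/7200
Full grid after step 3:
  1123/240 10001/2400 21553/7200 5581/2160
  15529/3600 5201/1500 2769/1000 1707/800
  7757/2160 22403/7200 16253/7200 4571/2160

Answer: 22403/7200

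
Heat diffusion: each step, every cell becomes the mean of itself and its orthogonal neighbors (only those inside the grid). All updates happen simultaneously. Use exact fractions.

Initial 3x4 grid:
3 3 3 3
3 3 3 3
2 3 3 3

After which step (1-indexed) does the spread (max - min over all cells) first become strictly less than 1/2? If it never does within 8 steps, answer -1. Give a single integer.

Step 1: max=3, min=8/3, spread=1/3
  -> spread < 1/2 first at step 1
Step 2: max=3, min=49/18, spread=5/18
Step 3: max=3, min=607/216, spread=41/216
Step 4: max=3, min=73543/25920, spread=4217/25920
Step 5: max=21521/7200, min=4456451/1555200, spread=38417/311040
Step 6: max=429403/144000, min=268735789/93312000, spread=1903471/18662400
Step 7: max=12844241/4320000, min=16195170911/5598720000, spread=18038617/223948800
Step 8: max=1153473241/388800000, min=974501417149/335923200000, spread=883978523/13436928000

Answer: 1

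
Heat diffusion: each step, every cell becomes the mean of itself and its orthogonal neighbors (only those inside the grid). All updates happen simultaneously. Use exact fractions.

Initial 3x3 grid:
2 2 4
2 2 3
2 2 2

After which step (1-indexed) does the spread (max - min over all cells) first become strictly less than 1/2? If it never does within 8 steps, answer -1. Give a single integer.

Answer: 4

Derivation:
Step 1: max=3, min=2, spread=1
Step 2: max=11/4, min=2, spread=3/4
Step 3: max=1859/720, min=371/180, spread=25/48
Step 4: max=107753/43200, min=11491/5400, spread=211/576
  -> spread < 1/2 first at step 4
Step 5: max=2102297/864000, min=17409/8000, spread=1777/6912
Step 6: max=372358177/155520000, min=5379493/2430000, spread=14971/82944
Step 7: max=22082270419/9331200000, min=5224971511/2332800000, spread=126121/995328
Step 8: max=438127302131/186624000000, min=52690719407/23328000000, spread=1062499/11943936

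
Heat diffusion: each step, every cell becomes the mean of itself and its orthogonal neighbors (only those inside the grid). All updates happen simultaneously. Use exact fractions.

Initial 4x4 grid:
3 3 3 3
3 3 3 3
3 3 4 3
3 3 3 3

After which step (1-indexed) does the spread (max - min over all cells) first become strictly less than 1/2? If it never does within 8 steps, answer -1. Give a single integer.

Answer: 1

Derivation:
Step 1: max=13/4, min=3, spread=1/4
  -> spread < 1/2 first at step 1
Step 2: max=161/50, min=3, spread=11/50
Step 3: max=7567/2400, min=3, spread=367/2400
Step 4: max=33971/10800, min=1813/600, spread=1337/10800
Step 5: max=1013669/324000, min=54469/18000, spread=33227/324000
Step 6: max=30374327/9720000, min=328049/108000, spread=849917/9720000
Step 7: max=908514347/291600000, min=4928533/1620000, spread=21378407/291600000
Step 8: max=27210462371/8748000000, min=1481688343/486000000, spread=540072197/8748000000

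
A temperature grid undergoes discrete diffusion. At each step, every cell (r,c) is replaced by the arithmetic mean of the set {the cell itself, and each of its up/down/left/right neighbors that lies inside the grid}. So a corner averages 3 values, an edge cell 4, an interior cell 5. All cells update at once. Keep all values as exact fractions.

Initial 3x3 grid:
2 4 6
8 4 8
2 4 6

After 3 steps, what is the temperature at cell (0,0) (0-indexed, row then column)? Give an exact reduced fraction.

Answer: 631/135

Derivation:
Step 1: cell (0,0) = 14/3
Step 2: cell (0,0) = 38/9
Step 3: cell (0,0) = 631/135
Full grid after step 3:
  631/135 1088/225 163/30
  4027/900 3823/750 3193/600
  631/135 1088/225 163/30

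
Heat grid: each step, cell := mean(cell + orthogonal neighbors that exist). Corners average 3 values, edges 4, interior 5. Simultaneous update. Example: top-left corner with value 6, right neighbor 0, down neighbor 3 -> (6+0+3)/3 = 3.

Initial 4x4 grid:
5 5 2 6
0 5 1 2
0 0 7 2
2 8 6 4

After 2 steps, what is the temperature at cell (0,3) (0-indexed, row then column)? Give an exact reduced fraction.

Answer: 115/36

Derivation:
Step 1: cell (0,3) = 10/3
Step 2: cell (0,3) = 115/36
Full grid after step 2:
  121/36 797/240 869/240 115/36
  32/15 327/100 301/100 397/120
  31/12 139/50 103/25 137/40
  47/18 211/48 349/80 14/3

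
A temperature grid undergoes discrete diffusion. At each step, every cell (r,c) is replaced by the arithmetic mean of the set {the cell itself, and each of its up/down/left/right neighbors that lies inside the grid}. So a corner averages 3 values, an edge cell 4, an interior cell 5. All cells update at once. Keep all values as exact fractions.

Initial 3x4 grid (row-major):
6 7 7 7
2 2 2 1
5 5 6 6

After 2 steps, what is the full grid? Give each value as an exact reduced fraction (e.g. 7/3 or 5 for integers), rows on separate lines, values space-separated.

Answer: 19/4 397/80 397/80 59/12
327/80 419/100 217/50 127/30
49/12 337/80 1031/240 157/36

Derivation:
After step 1:
  5 11/2 23/4 5
  15/4 18/5 18/5 4
  4 9/2 19/4 13/3
After step 2:
  19/4 397/80 397/80 59/12
  327/80 419/100 217/50 127/30
  49/12 337/80 1031/240 157/36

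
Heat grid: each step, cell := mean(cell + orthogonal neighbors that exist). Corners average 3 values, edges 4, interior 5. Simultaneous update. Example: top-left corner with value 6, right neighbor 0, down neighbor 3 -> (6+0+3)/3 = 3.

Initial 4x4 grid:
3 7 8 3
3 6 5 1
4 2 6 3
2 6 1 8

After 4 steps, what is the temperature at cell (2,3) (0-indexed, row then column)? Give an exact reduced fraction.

Step 1: cell (2,3) = 9/2
Step 2: cell (2,3) = 149/40
Step 3: cell (2,3) = 2567/600
Step 4: cell (2,3) = 74327/18000
Full grid after step 4:
  151483/32400 1016501/216000 342239/72000 3587/800
  921821/216000 409417/90000 264371/60000 8819/2000
  96277/24000 80403/20000 129451/30000 74327/18000
  80131/21600 144413/36000 145249/36000 45529/10800

Answer: 74327/18000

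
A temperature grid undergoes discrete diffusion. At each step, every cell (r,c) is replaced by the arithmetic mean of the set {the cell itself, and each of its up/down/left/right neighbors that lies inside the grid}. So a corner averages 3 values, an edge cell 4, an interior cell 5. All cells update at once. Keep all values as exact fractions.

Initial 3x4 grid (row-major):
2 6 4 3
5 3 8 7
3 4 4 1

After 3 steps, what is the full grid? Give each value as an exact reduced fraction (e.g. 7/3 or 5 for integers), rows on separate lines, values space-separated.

After step 1:
  13/3 15/4 21/4 14/3
  13/4 26/5 26/5 19/4
  4 7/2 17/4 4
After step 2:
  34/9 139/30 283/60 44/9
  1007/240 209/50 493/100 1117/240
  43/12 339/80 339/80 13/3
After step 3:
  9077/2160 15577/3600 4313/900 10267/2160
  56653/14400 6653/1500 13631/3000 67703/14400
  721/180 9743/2400 10643/2400 529/120

Answer: 9077/2160 15577/3600 4313/900 10267/2160
56653/14400 6653/1500 13631/3000 67703/14400
721/180 9743/2400 10643/2400 529/120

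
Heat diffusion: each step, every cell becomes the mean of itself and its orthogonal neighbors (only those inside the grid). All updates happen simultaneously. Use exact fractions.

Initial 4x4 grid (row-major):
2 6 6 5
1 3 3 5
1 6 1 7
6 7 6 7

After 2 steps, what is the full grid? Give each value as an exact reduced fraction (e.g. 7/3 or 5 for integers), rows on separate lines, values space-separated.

After step 1:
  3 17/4 5 16/3
  7/4 19/5 18/5 5
  7/2 18/5 23/5 5
  14/3 25/4 21/4 20/3
After step 2:
  3 321/80 1091/240 46/9
  241/80 17/5 22/5 71/15
  811/240 87/20 441/100 319/60
  173/36 593/120 683/120 203/36

Answer: 3 321/80 1091/240 46/9
241/80 17/5 22/5 71/15
811/240 87/20 441/100 319/60
173/36 593/120 683/120 203/36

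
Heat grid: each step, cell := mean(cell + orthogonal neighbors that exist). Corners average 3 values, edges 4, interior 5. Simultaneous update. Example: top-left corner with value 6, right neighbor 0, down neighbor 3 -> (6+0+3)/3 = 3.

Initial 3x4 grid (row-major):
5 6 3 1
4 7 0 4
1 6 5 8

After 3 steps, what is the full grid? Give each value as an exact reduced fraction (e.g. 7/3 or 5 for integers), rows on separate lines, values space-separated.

Answer: 271/60 3451/800 26059/7200 1837/540
64673/14400 12881/3000 12271/3000 53953/14400
9391/2160 8071/1800 15767/3600 9463/2160

Derivation:
After step 1:
  5 21/4 5/2 8/3
  17/4 23/5 19/5 13/4
  11/3 19/4 19/4 17/3
After step 2:
  29/6 347/80 853/240 101/36
  1051/240 453/100 189/50 923/240
  38/9 533/120 569/120 41/9
After step 3:
  271/60 3451/800 26059/7200 1837/540
  64673/14400 12881/3000 12271/3000 53953/14400
  9391/2160 8071/1800 15767/3600 9463/2160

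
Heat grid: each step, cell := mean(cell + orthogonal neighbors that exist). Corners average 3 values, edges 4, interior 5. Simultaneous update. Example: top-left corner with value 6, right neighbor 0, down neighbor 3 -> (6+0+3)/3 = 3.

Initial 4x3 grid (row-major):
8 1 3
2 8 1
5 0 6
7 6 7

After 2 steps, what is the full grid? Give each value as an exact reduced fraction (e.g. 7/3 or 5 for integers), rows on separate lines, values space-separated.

After step 1:
  11/3 5 5/3
  23/4 12/5 9/2
  7/2 5 7/2
  6 5 19/3
After step 2:
  173/36 191/60 67/18
  919/240 453/100 181/60
  81/16 97/25 29/6
  29/6 67/12 89/18

Answer: 173/36 191/60 67/18
919/240 453/100 181/60
81/16 97/25 29/6
29/6 67/12 89/18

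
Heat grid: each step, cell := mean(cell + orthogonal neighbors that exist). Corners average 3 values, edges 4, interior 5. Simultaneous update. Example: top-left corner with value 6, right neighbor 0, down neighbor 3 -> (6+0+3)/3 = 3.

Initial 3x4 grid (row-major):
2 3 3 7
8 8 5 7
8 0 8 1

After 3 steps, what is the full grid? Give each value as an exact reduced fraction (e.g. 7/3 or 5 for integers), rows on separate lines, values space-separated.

After step 1:
  13/3 4 9/2 17/3
  13/2 24/5 31/5 5
  16/3 6 7/2 16/3
After step 2:
  89/18 529/120 611/120 91/18
  629/120 11/2 24/5 111/20
  107/18 589/120 631/120 83/18
After step 3:
  2627/540 359/72 871/180 5651/1080
  7787/1440 2983/600 131/25 1201/240
  2897/540 389/72 881/180 5551/1080

Answer: 2627/540 359/72 871/180 5651/1080
7787/1440 2983/600 131/25 1201/240
2897/540 389/72 881/180 5551/1080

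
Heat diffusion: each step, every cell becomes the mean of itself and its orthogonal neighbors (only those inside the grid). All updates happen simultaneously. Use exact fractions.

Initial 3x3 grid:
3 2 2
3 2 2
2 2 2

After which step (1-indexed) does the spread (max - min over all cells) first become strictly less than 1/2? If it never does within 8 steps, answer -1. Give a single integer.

Answer: 2

Derivation:
Step 1: max=8/3, min=2, spread=2/3
Step 2: max=89/36, min=2, spread=17/36
  -> spread < 1/2 first at step 2
Step 3: max=5167/2160, min=371/180, spread=143/432
Step 4: max=301949/129600, min=5663/2700, spread=1205/5184
Step 5: max=17851303/7776000, min=153541/72000, spread=10151/62208
Step 6: max=1058789141/466560000, min=41889209/19440000, spread=85517/746496
Step 7: max=63059590927/27993600000, min=5067353671/2332800000, spread=720431/8957952
Step 8: max=3762846194669/1679616000000, min=12736161863/5832000000, spread=6069221/107495424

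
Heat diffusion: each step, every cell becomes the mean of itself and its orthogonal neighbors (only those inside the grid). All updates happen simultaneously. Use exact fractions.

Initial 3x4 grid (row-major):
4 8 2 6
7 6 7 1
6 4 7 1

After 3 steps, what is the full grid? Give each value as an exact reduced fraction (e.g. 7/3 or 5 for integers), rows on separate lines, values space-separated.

Answer: 6337/1080 1559/288 787/160 1481/360
5509/960 281/50 93/20 1331/320
12529/2160 385/72 381/80 2867/720

Derivation:
After step 1:
  19/3 5 23/4 3
  23/4 32/5 23/5 15/4
  17/3 23/4 19/4 3
After step 2:
  205/36 1409/240 367/80 25/6
  483/80 11/2 101/20 287/80
  103/18 677/120 181/40 23/6
After step 3:
  6337/1080 1559/288 787/160 1481/360
  5509/960 281/50 93/20 1331/320
  12529/2160 385/72 381/80 2867/720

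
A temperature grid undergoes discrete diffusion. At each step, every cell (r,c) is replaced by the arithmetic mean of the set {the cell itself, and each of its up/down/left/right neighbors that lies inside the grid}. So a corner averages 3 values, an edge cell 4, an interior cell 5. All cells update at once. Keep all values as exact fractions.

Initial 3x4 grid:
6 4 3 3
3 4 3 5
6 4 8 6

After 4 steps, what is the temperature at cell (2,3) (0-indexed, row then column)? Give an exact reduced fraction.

Step 1: cell (2,3) = 19/3
Step 2: cell (2,3) = 95/18
Step 3: cell (2,3) = 1387/270
Step 4: cell (2,3) = 626509/129600
Full grid after step 4:
  557569/129600 448537/108000 453887/108000 541259/129600
  3803461/864000 1616969/360000 531773/120000 146393/32000
  604519/129600 1007699/216000 1050899/216000 626509/129600

Answer: 626509/129600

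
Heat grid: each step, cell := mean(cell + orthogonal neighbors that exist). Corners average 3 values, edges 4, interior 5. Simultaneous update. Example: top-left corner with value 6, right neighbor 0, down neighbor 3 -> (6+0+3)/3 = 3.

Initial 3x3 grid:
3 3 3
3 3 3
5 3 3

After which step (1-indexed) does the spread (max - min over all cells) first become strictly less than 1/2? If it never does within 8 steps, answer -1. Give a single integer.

Step 1: max=11/3, min=3, spread=2/3
Step 2: max=32/9, min=3, spread=5/9
Step 3: max=365/108, min=3, spread=41/108
  -> spread < 1/2 first at step 3
Step 4: max=21571/6480, min=551/180, spread=347/1296
Step 5: max=1273337/388800, min=5557/1800, spread=2921/15552
Step 6: max=75812539/23328000, min=673483/216000, spread=24611/186624
Step 7: max=4517762033/1399680000, min=15236741/4860000, spread=207329/2239488
Step 8: max=269972352451/83980800000, min=816401599/259200000, spread=1746635/26873856

Answer: 3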